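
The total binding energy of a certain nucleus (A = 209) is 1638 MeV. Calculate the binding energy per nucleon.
B.E./A = 1638/209 = 7.837 MeV/nucleon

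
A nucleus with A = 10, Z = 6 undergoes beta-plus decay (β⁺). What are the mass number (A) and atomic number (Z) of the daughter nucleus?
Daughter: A = 10, Z = 5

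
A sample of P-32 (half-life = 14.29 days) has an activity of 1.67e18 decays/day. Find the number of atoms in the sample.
N = A/λ = 3.443e19 atoms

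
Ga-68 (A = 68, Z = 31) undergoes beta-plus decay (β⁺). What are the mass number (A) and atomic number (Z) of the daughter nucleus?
Daughter: A = 68, Z = 30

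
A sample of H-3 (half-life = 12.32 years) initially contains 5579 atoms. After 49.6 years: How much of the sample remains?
N = N₀(1/2)^(t/t½) = 342.5 atoms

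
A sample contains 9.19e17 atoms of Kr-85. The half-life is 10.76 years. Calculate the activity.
A = λN = 5.92e16 decays/year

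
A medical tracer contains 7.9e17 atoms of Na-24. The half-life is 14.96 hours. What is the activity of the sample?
A = λN = 3.66e16 decays/hour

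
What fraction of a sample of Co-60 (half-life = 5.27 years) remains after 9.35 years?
N/N₀ = (1/2)^(t/t½) = 0.2924 = 29.2%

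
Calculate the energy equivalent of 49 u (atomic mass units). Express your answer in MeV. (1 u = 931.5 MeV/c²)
E = mc² = 45640 MeV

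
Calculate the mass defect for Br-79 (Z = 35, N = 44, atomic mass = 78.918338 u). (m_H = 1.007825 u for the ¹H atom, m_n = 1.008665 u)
Δm = Z·m_H + N·m_n − M = 0.7368 u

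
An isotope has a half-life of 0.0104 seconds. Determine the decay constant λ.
λ = ln(2)/t½ = 66.65 second⁻¹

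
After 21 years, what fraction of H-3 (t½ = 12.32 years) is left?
N/N₀ = (1/2)^(t/t½) = 0.3068 = 30.7%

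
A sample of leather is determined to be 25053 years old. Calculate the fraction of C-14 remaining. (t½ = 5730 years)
N/N₀ = (1/2)^(t/t½) = 0.04829 = 4.83%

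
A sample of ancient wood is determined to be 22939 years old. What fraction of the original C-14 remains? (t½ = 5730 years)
N/N₀ = (1/2)^(t/t½) = 0.06236 = 6.24%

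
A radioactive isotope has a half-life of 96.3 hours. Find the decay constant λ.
λ = ln(2)/t½ = 0.007198 hour⁻¹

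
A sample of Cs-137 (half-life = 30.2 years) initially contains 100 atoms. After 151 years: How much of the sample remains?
N = N₀(1/2)^(t/t½) = 3.125 atoms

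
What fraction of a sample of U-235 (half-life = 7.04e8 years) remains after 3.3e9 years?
N/N₀ = (1/2)^(t/t½) = 0.03881 = 3.88%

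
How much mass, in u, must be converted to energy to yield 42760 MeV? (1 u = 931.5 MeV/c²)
m = E/c² = 45.9 u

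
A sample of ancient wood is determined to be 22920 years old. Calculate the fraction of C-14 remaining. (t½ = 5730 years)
N/N₀ = (1/2)^(t/t½) = 0.0625 = 6.25%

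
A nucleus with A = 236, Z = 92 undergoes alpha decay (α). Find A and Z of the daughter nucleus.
Daughter: A = 232, Z = 90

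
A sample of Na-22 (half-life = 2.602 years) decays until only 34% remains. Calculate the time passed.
t = t½ × log₂(N₀/N) = 4.05 years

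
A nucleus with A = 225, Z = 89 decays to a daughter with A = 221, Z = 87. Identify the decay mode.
ΔA = -4, ΔZ = -2 ⇒ alpha decay (α)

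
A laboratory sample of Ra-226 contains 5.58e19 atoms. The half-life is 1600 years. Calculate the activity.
A = λN = 2.417e16 decays/year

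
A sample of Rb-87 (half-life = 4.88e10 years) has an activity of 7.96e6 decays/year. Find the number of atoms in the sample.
N = A/λ = 5.604e17 atoms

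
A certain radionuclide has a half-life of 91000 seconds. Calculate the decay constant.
λ = ln(2)/t½ = 7.617e-6 second⁻¹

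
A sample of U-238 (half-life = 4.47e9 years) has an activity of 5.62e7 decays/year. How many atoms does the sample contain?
N = A/λ = 3.624e17 atoms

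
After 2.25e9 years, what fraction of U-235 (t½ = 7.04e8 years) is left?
N/N₀ = (1/2)^(t/t½) = 0.1091 = 10.9%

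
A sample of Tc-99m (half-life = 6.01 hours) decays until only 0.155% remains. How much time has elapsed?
t = t½ × log₂(N₀/N) = 56.09 hours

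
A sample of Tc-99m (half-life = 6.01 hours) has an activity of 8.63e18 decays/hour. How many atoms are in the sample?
N = A/λ = 7.483e19 atoms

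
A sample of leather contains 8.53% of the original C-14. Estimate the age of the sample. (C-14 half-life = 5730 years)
Age = t½ × log₂(1/ratio) = 20350 years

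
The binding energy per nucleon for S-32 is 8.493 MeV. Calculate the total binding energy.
B.E. = 8.493 × 32 = 271.8 MeV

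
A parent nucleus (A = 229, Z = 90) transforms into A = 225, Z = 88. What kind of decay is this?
ΔA = -4, ΔZ = -2 ⇒ alpha decay (α)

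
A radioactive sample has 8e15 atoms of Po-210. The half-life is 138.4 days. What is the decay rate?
A = λN = 4.007e13 decays/day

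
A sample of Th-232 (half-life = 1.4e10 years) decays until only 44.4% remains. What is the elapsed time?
t = t½ × log₂(N₀/N) = 1.64e10 years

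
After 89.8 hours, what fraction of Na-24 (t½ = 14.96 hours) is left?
N/N₀ = (1/2)^(t/t½) = 0.0156 = 1.56%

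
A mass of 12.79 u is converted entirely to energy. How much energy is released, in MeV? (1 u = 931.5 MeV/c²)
E = mc² = 11910 MeV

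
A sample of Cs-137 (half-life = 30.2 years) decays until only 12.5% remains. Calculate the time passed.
t = t½ × log₂(N₀/N) = 90.6 years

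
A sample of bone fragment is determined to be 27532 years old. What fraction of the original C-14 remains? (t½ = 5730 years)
N/N₀ = (1/2)^(t/t½) = 0.03578 = 3.58%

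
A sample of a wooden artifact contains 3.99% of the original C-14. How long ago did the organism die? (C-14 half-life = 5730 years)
Age = t½ × log₂(1/ratio) = 26630 years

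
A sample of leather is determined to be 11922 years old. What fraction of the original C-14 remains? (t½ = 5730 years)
N/N₀ = (1/2)^(t/t½) = 0.2364 = 23.6%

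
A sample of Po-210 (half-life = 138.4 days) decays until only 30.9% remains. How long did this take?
t = t½ × log₂(N₀/N) = 234.5 days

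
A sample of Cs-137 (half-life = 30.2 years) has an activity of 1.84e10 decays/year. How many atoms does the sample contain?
N = A/λ = 8.017e11 atoms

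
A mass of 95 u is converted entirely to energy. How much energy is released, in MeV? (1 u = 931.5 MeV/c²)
E = mc² = 88490 MeV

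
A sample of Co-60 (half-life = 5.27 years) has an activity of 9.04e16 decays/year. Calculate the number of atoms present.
N = A/λ = 6.873e17 atoms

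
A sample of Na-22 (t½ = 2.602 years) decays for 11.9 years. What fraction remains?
N/N₀ = (1/2)^(t/t½) = 0.042 = 4.2%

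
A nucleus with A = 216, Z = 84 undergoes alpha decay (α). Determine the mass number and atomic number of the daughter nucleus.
Daughter: A = 212, Z = 82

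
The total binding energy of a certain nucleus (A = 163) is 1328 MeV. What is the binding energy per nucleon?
B.E./A = 1328/163 = 8.147 MeV/nucleon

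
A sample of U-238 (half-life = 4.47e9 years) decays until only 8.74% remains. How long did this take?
t = t½ × log₂(N₀/N) = 1.572e10 years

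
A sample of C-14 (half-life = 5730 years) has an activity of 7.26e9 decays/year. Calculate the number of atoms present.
N = A/λ = 6.002e13 atoms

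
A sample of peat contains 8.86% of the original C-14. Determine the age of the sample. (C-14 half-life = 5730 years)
Age = t½ × log₂(1/ratio) = 20040 years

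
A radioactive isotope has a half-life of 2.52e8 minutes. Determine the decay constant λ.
λ = ln(2)/t½ = 2.751e-9 minute⁻¹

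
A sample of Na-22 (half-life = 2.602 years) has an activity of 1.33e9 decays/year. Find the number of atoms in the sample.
N = A/λ = 4.993e9 atoms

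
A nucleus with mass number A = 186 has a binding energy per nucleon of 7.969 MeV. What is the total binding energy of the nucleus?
B.E. = 7.969 × 186 = 1482 MeV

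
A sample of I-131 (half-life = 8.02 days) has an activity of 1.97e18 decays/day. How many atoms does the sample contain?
N = A/λ = 2.279e19 atoms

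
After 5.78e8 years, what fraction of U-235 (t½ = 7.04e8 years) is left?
N/N₀ = (1/2)^(t/t½) = 0.566 = 56.6%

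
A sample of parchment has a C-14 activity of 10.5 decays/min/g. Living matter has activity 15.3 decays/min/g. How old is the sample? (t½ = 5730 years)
Age = t½ × log₂(A₀/A) = 3112 years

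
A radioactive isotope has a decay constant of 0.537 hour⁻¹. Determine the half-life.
t½ = ln(2)/λ = 1.291 hours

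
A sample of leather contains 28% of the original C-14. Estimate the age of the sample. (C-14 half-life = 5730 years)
Age = t½ × log₂(1/ratio) = 10520 years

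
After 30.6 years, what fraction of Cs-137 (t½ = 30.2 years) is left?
N/N₀ = (1/2)^(t/t½) = 0.4954 = 49.5%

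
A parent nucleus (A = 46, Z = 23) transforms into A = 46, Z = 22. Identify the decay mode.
ΔA = 0, ΔZ = -1 ⇒ beta-plus decay (β⁺) or electron capture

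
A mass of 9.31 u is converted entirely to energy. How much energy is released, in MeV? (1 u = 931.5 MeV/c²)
E = mc² = 8672 MeV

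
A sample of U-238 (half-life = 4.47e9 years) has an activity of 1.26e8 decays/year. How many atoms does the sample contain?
N = A/λ = 8.126e17 atoms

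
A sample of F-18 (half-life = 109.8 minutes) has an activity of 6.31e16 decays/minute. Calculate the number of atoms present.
N = A/λ = 9.996e18 atoms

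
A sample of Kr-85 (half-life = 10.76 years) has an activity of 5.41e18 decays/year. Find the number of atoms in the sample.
N = A/λ = 8.398e19 atoms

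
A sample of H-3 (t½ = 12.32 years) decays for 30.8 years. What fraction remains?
N/N₀ = (1/2)^(t/t½) = 0.1768 = 17.7%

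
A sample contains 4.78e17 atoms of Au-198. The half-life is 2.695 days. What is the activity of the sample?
A = λN = 1.229e17 decays/day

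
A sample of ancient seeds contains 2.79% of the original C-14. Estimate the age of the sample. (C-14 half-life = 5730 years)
Age = t½ × log₂(1/ratio) = 29590 years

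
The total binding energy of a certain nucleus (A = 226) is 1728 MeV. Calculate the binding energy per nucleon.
B.E./A = 1728/226 = 7.646 MeV/nucleon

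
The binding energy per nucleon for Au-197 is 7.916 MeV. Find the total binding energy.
B.E. = 7.916 × 197 = 1559 MeV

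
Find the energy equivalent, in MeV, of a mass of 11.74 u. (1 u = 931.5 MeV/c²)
E = mc² = 10940 MeV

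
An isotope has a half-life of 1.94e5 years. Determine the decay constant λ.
λ = ln(2)/t½ = 3.573e-6 year⁻¹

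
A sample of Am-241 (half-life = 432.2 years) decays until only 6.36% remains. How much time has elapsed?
t = t½ × log₂(N₀/N) = 1718 years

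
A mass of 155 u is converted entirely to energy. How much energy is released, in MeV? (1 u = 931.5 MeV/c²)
E = mc² = 1.444e5 MeV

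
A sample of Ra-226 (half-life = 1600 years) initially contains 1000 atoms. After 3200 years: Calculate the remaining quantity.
N = N₀(1/2)^(t/t½) = 250 atoms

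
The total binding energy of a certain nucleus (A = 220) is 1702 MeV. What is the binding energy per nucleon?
B.E./A = 1702/220 = 7.736 MeV/nucleon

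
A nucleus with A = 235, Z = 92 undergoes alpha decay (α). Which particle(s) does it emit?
α particle = ⁴₂He (2 protons + 2 neutrons)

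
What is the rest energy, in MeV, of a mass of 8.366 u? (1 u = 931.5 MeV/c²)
E = mc² = 7793 MeV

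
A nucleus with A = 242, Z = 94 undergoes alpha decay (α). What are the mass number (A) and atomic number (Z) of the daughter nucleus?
Daughter: A = 238, Z = 92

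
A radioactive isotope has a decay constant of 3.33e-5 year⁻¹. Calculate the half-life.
t½ = ln(2)/λ = 20820 years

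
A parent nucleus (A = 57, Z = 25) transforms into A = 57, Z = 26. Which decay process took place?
ΔA = 0, ΔZ = +1 ⇒ beta-minus decay (β⁻)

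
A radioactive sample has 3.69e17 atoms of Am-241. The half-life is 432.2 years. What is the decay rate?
A = λN = 5.918e14 decays/year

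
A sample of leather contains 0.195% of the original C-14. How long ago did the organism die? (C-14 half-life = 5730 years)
Age = t½ × log₂(1/ratio) = 51580 years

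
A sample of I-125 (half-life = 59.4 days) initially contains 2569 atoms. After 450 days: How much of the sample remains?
N = N₀(1/2)^(t/t½) = 13.47 atoms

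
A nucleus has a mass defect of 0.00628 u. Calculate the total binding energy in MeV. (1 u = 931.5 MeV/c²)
B.E. = Δm × 931.5 = 5.85 MeV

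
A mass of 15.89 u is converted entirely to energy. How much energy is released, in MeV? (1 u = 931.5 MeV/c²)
E = mc² = 14800 MeV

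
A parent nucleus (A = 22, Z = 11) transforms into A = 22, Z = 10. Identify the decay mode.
ΔA = 0, ΔZ = -1 ⇒ beta-plus decay (β⁺) or electron capture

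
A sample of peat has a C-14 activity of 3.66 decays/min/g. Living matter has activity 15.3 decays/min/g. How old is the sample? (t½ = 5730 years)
Age = t½ × log₂(A₀/A) = 11820 years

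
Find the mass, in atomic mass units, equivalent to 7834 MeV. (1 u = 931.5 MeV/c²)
m = E/c² = 8.41 u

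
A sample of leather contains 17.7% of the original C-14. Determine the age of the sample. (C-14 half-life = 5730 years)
Age = t½ × log₂(1/ratio) = 14310 years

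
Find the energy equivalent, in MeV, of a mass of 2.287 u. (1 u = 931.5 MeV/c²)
E = mc² = 2130 MeV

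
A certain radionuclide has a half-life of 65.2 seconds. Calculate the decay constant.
λ = ln(2)/t½ = 0.01063 second⁻¹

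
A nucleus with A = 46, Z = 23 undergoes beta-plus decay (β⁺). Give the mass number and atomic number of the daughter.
Daughter: A = 46, Z = 22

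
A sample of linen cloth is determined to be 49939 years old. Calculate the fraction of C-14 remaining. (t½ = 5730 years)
N/N₀ = (1/2)^(t/t½) = 0.002379 = 0.238%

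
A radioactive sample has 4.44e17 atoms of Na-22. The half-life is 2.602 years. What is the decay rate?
A = λN = 1.183e17 decays/year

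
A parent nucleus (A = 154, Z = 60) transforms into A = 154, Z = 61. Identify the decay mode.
ΔA = 0, ΔZ = +1 ⇒ beta-minus decay (β⁻)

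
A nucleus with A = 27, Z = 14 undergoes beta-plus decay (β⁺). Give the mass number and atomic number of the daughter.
Daughter: A = 27, Z = 13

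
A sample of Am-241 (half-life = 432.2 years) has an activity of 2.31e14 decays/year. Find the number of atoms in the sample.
N = A/λ = 1.44e17 atoms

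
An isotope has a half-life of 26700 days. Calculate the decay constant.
λ = ln(2)/t½ = 2.596e-5 day⁻¹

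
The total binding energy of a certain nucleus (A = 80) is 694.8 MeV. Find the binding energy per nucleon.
B.E./A = 694.8/80 = 8.685 MeV/nucleon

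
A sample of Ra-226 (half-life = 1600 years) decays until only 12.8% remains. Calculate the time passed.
t = t½ × log₂(N₀/N) = 4745 years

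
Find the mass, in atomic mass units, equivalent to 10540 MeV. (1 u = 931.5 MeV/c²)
m = E/c² = 11.32 u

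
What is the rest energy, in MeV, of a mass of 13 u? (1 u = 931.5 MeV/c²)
E = mc² = 12110 MeV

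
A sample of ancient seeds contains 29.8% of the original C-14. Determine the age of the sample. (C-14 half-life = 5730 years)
Age = t½ × log₂(1/ratio) = 10010 years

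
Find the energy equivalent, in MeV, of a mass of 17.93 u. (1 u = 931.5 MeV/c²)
E = mc² = 16700 MeV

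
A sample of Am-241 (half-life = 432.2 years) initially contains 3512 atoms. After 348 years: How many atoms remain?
N = N₀(1/2)^(t/t½) = 2010 atoms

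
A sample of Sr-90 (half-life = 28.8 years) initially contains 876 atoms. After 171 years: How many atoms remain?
N = N₀(1/2)^(t/t½) = 14.29 atoms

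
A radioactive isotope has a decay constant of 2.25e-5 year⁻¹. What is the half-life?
t½ = ln(2)/λ = 30810 years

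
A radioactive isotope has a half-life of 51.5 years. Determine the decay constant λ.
λ = ln(2)/t½ = 0.01346 year⁻¹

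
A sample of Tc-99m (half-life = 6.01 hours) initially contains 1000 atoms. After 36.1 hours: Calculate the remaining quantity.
N = N₀(1/2)^(t/t½) = 15.55 atoms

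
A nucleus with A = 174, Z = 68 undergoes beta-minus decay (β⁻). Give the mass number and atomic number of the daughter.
Daughter: A = 174, Z = 69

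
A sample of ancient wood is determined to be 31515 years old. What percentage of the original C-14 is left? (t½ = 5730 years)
N/N₀ = (1/2)^(t/t½) = 0.0221 = 2.21%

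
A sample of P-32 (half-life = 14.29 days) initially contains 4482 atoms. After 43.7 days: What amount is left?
N = N₀(1/2)^(t/t½) = 538.1 atoms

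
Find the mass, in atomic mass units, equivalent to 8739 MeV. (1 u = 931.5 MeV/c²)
m = E/c² = 9.382 u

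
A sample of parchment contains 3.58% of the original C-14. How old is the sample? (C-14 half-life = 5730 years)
Age = t½ × log₂(1/ratio) = 27530 years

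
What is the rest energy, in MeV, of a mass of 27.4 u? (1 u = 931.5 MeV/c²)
E = mc² = 25520 MeV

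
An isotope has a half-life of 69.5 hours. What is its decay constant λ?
λ = ln(2)/t½ = 0.009973 hour⁻¹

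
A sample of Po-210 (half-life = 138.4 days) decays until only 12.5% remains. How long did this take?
t = t½ × log₂(N₀/N) = 415.2 days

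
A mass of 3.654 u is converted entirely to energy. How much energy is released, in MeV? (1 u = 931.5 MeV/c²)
E = mc² = 3404 MeV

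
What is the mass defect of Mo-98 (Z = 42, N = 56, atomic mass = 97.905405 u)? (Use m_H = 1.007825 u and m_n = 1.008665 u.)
Δm = Z·m_H + N·m_n − M = 0.9085 u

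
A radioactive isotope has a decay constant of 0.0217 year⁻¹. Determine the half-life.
t½ = ln(2)/λ = 31.94 years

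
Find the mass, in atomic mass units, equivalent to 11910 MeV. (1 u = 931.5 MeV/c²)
m = E/c² = 12.79 u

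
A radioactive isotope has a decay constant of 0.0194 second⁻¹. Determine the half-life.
t½ = ln(2)/λ = 35.73 seconds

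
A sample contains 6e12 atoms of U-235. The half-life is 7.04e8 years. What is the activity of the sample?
A = λN = 5908 decays/year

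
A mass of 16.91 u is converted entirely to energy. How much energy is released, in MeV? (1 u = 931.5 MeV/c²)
E = mc² = 15750 MeV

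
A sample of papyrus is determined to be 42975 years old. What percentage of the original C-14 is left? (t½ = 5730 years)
N/N₀ = (1/2)^(t/t½) = 0.005524 = 0.552%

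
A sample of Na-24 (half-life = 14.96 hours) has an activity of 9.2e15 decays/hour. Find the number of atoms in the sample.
N = A/λ = 1.986e17 atoms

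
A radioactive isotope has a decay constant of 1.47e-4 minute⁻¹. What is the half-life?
t½ = ln(2)/λ = 4715 minutes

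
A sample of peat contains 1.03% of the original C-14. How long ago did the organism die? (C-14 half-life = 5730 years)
Age = t½ × log₂(1/ratio) = 37820 years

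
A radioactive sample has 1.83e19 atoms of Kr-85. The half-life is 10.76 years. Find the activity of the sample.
A = λN = 1.179e18 decays/year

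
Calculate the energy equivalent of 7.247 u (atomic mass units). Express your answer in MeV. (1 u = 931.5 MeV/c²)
E = mc² = 6751 MeV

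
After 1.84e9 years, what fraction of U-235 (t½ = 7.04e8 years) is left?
N/N₀ = (1/2)^(t/t½) = 0.1634 = 16.3%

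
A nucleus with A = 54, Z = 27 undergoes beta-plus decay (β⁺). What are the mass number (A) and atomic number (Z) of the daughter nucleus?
Daughter: A = 54, Z = 26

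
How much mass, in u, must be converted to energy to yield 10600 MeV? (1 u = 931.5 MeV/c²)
m = E/c² = 11.38 u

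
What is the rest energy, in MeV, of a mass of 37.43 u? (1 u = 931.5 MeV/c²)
E = mc² = 34870 MeV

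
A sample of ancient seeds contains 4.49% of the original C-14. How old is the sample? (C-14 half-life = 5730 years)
Age = t½ × log₂(1/ratio) = 25650 years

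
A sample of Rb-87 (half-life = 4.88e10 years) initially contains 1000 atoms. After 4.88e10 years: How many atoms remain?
N = N₀(1/2)^(t/t½) = 500 atoms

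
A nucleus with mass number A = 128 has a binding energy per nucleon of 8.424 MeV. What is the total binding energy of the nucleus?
B.E. = 8.424 × 128 = 1078 MeV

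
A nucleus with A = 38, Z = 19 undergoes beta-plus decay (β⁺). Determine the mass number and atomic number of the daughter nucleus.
Daughter: A = 38, Z = 18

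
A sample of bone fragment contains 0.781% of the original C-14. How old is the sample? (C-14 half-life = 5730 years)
Age = t½ × log₂(1/ratio) = 40110 years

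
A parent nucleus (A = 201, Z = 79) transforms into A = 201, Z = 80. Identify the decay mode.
ΔA = 0, ΔZ = +1 ⇒ beta-minus decay (β⁻)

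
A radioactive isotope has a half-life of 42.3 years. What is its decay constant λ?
λ = ln(2)/t½ = 0.01639 year⁻¹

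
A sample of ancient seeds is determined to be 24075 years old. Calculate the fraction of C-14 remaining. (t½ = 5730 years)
N/N₀ = (1/2)^(t/t½) = 0.05435 = 5.44%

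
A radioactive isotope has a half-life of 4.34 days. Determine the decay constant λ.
λ = ln(2)/t½ = 0.1597 day⁻¹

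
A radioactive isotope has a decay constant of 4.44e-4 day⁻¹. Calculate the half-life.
t½ = ln(2)/λ = 1561 days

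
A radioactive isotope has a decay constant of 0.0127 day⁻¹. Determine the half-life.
t½ = ln(2)/λ = 54.58 days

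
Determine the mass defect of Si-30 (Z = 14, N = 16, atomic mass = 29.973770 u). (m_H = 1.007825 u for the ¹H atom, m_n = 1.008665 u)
Δm = Z·m_H + N·m_n − M = 0.2744 u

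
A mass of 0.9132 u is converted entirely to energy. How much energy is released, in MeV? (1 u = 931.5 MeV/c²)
E = mc² = 850.6 MeV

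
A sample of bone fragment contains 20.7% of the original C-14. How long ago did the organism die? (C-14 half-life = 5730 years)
Age = t½ × log₂(1/ratio) = 13020 years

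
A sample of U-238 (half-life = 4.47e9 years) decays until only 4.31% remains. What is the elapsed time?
t = t½ × log₂(N₀/N) = 2.028e10 years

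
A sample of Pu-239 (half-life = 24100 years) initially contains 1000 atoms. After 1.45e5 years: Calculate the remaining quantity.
N = N₀(1/2)^(t/t½) = 15.45 atoms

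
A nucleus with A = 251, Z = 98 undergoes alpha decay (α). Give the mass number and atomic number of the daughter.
Daughter: A = 247, Z = 96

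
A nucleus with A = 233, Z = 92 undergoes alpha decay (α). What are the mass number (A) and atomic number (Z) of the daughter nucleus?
Daughter: A = 229, Z = 90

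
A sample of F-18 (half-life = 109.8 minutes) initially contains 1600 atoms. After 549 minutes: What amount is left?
N = N₀(1/2)^(t/t½) = 50 atoms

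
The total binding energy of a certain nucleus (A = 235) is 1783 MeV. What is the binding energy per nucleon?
B.E./A = 1783/235 = 7.587 MeV/nucleon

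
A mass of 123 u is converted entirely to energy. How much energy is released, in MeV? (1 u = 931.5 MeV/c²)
E = mc² = 1.146e5 MeV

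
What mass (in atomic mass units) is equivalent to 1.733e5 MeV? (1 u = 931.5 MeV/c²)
m = E/c² = 186 u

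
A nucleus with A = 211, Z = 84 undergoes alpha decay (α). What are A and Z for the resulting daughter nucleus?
Daughter: A = 207, Z = 82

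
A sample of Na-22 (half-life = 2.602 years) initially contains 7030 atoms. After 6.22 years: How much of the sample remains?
N = N₀(1/2)^(t/t½) = 1341 atoms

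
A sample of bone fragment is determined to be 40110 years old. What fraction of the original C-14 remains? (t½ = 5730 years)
N/N₀ = (1/2)^(t/t½) = 0.007812 = 0.781%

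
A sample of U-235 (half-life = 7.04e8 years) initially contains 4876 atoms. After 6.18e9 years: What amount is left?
N = N₀(1/2)^(t/t½) = 11.1 atoms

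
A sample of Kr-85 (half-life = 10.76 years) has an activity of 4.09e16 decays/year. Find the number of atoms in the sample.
N = A/λ = 6.349e17 atoms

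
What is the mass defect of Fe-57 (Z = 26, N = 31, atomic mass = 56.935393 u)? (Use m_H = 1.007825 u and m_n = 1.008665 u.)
Δm = Z·m_H + N·m_n − M = 0.5367 u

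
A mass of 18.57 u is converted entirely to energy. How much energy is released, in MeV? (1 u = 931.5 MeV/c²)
E = mc² = 17300 MeV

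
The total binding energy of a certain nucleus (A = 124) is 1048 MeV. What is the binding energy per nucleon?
B.E./A = 1048/124 = 8.452 MeV/nucleon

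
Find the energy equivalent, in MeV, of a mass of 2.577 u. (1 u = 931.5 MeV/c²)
E = mc² = 2400 MeV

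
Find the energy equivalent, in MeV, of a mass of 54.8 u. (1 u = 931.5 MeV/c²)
E = mc² = 51050 MeV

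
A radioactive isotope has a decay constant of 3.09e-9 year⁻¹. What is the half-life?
t½ = ln(2)/λ = 2.243e8 years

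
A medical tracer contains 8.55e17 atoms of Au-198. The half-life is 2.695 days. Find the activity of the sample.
A = λN = 2.199e17 decays/day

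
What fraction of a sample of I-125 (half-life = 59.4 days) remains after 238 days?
N/N₀ = (1/2)^(t/t½) = 0.06221 = 6.22%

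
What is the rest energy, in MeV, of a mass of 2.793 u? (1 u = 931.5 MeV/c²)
E = mc² = 2602 MeV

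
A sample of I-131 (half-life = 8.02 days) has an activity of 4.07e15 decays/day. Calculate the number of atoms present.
N = A/λ = 4.709e16 atoms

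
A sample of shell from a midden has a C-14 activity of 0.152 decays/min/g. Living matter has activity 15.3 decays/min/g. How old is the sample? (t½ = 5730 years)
Age = t½ × log₂(A₀/A) = 38120 years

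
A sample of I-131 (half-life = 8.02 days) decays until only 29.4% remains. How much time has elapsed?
t = t½ × log₂(N₀/N) = 14.16 days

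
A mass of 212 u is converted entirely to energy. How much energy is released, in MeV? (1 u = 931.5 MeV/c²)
E = mc² = 1.975e5 MeV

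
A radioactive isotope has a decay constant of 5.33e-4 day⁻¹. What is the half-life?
t½ = ln(2)/λ = 1300 days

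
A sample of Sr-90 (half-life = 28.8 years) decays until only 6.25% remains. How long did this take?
t = t½ × log₂(N₀/N) = 115.2 years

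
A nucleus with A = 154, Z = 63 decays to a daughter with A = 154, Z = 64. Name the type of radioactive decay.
ΔA = 0, ΔZ = +1 ⇒ beta-minus decay (β⁻)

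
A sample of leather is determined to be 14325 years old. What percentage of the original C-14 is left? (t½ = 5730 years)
N/N₀ = (1/2)^(t/t½) = 0.1768 = 17.7%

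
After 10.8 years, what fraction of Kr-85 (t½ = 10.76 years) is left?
N/N₀ = (1/2)^(t/t½) = 0.4987 = 49.9%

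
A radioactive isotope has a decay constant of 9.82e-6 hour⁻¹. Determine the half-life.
t½ = ln(2)/λ = 70590 hours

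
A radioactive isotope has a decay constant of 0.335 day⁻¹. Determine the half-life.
t½ = ln(2)/λ = 2.069 days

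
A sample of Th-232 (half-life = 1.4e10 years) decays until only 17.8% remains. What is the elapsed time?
t = t½ × log₂(N₀/N) = 3.486e10 years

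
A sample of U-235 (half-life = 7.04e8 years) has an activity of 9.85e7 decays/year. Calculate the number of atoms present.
N = A/λ = 1e17 atoms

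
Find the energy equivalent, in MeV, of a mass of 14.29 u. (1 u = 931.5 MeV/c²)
E = mc² = 13310 MeV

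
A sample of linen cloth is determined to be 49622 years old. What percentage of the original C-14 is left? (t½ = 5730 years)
N/N₀ = (1/2)^(t/t½) = 0.002472 = 0.247%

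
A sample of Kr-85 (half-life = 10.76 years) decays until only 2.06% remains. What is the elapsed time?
t = t½ × log₂(N₀/N) = 60.27 years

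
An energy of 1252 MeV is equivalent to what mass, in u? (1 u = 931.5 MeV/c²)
m = E/c² = 1.344 u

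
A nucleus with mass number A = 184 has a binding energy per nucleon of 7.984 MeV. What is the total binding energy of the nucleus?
B.E. = 7.984 × 184 = 1469 MeV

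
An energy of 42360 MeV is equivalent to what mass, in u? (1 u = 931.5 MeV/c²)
m = E/c² = 45.48 u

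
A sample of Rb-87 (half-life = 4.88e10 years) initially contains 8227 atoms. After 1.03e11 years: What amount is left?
N = N₀(1/2)^(t/t½) = 1905 atoms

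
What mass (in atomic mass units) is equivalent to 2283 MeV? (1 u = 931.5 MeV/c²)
m = E/c² = 2.451 u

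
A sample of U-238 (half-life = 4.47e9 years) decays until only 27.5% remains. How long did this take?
t = t½ × log₂(N₀/N) = 8.325e9 years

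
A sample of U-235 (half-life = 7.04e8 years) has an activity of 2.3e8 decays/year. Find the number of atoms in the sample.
N = A/λ = 2.336e17 atoms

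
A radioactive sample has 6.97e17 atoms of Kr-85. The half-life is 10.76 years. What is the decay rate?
A = λN = 4.49e16 decays/year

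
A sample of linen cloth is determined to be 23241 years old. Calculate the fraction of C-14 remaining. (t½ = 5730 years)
N/N₀ = (1/2)^(t/t½) = 0.06012 = 6.01%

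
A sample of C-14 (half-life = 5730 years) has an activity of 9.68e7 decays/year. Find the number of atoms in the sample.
N = A/λ = 8.002e11 atoms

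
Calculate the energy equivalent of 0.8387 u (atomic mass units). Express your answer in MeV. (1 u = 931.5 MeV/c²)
E = mc² = 781.2 MeV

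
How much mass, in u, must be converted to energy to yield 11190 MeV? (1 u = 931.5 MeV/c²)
m = E/c² = 12.01 u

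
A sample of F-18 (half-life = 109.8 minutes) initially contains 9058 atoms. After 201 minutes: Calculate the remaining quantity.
N = N₀(1/2)^(t/t½) = 2547 atoms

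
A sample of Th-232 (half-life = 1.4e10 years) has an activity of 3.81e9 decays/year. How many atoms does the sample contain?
N = A/λ = 7.695e19 atoms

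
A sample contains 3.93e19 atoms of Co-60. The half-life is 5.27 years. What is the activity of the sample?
A = λN = 5.169e18 decays/year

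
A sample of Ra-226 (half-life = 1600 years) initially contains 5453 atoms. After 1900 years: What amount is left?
N = N₀(1/2)^(t/t½) = 2394 atoms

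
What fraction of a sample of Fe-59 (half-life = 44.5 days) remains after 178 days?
N/N₀ = (1/2)^(t/t½) = 0.0625 = 6.25%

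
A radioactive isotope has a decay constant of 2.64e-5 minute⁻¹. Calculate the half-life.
t½ = ln(2)/λ = 26260 minutes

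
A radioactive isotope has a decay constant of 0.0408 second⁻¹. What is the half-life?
t½ = ln(2)/λ = 16.99 seconds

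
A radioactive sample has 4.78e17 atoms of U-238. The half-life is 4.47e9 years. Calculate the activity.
A = λN = 7.412e7 decays/year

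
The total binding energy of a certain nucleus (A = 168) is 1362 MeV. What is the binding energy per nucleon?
B.E./A = 1362/168 = 8.107 MeV/nucleon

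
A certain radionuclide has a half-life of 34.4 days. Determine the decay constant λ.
λ = ln(2)/t½ = 0.02015 day⁻¹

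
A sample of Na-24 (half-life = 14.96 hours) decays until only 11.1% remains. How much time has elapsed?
t = t½ × log₂(N₀/N) = 47.44 hours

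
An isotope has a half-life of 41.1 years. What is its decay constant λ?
λ = ln(2)/t½ = 0.01686 year⁻¹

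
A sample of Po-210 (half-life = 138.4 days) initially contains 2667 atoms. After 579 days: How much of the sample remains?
N = N₀(1/2)^(t/t½) = 146.8 atoms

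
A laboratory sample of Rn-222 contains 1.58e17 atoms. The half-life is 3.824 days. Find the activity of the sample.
A = λN = 2.864e16 decays/day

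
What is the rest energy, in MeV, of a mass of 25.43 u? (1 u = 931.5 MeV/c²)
E = mc² = 23690 MeV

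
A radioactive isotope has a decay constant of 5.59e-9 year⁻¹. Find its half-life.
t½ = ln(2)/λ = 1.24e8 years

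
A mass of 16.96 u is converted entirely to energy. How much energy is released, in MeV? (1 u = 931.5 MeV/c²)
E = mc² = 15800 MeV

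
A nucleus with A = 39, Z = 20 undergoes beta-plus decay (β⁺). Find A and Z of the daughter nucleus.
Daughter: A = 39, Z = 19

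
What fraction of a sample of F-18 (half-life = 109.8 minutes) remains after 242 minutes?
N/N₀ = (1/2)^(t/t½) = 0.217 = 21.7%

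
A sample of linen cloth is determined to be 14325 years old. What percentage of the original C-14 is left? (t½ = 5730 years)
N/N₀ = (1/2)^(t/t½) = 0.1768 = 17.7%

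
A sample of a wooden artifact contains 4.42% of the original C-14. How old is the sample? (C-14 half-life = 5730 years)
Age = t½ × log₂(1/ratio) = 25780 years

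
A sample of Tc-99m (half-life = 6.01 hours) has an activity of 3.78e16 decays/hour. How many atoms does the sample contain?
N = A/λ = 3.277e17 atoms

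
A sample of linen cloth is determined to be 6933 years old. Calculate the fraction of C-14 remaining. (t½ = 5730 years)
N/N₀ = (1/2)^(t/t½) = 0.4323 = 43.2%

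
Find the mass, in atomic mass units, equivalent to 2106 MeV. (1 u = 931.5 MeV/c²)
m = E/c² = 2.261 u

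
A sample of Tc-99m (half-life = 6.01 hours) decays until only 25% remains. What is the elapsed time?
t = t½ × log₂(N₀/N) = 12.02 hours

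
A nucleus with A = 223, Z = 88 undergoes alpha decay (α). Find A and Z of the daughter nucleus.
Daughter: A = 219, Z = 86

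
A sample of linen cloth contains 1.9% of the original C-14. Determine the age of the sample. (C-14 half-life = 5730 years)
Age = t½ × log₂(1/ratio) = 32760 years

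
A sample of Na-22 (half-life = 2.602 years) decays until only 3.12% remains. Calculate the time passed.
t = t½ × log₂(N₀/N) = 13.02 years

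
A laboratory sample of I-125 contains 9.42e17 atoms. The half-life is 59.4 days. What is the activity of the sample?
A = λN = 1.099e16 decays/day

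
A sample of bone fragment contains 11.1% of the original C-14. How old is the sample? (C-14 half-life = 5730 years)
Age = t½ × log₂(1/ratio) = 18170 years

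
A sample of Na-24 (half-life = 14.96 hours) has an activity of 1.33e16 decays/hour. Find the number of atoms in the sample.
N = A/λ = 2.871e17 atoms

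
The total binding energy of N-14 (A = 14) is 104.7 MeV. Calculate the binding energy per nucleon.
B.E./A = 104.7/14 = 7.479 MeV/nucleon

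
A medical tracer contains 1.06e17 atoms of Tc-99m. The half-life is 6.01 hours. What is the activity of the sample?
A = λN = 1.223e16 decays/hour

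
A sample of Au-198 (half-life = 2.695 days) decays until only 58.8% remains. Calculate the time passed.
t = t½ × log₂(N₀/N) = 2.065 days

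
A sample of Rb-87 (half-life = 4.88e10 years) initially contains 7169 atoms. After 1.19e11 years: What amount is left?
N = N₀(1/2)^(t/t½) = 1322 atoms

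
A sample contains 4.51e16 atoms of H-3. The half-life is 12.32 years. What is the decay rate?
A = λN = 2.537e15 decays/year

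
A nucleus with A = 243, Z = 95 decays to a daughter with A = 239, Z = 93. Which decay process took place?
ΔA = -4, ΔZ = -2 ⇒ alpha decay (α)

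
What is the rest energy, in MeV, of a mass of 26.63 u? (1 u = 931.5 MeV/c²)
E = mc² = 24810 MeV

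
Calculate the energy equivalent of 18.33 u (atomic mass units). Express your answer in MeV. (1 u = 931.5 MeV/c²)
E = mc² = 17070 MeV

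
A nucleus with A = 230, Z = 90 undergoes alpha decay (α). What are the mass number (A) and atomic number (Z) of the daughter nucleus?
Daughter: A = 226, Z = 88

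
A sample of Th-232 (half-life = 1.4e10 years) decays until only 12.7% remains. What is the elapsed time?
t = t½ × log₂(N₀/N) = 4.168e10 years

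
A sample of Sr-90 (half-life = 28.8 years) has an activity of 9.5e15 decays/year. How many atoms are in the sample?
N = A/λ = 3.947e17 atoms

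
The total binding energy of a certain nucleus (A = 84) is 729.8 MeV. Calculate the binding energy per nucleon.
B.E./A = 729.8/84 = 8.688 MeV/nucleon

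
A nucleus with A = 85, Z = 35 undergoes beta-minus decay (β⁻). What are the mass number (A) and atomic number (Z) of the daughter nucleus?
Daughter: A = 85, Z = 36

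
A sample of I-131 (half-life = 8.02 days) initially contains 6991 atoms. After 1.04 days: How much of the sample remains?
N = N₀(1/2)^(t/t½) = 6390 atoms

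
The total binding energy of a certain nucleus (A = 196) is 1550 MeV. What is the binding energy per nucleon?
B.E./A = 1550/196 = 7.908 MeV/nucleon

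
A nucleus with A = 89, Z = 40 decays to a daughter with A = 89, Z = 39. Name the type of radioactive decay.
ΔA = 0, ΔZ = -1 ⇒ beta-plus decay (β⁺) or electron capture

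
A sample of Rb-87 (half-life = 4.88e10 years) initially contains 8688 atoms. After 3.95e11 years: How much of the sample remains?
N = N₀(1/2)^(t/t½) = 31.79 atoms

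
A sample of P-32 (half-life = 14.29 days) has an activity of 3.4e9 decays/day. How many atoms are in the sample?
N = A/λ = 7.009e10 atoms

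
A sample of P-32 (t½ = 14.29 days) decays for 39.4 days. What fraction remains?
N/N₀ = (1/2)^(t/t½) = 0.1479 = 14.8%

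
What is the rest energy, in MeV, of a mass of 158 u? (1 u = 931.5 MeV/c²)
E = mc² = 1.472e5 MeV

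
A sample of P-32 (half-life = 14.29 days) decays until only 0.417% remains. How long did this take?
t = t½ × log₂(N₀/N) = 113 days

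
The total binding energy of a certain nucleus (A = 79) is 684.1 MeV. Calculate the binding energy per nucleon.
B.E./A = 684.1/79 = 8.659 MeV/nucleon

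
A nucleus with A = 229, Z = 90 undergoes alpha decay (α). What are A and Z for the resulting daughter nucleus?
Daughter: A = 225, Z = 88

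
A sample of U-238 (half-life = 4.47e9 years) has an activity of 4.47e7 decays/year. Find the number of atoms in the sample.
N = A/λ = 2.883e17 atoms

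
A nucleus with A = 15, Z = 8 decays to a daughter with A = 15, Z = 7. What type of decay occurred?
ΔA = 0, ΔZ = -1 ⇒ beta-plus decay (β⁺) or electron capture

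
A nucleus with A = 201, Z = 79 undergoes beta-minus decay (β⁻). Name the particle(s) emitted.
β⁻: electron (e⁻) + antineutrino (ν̄ₑ)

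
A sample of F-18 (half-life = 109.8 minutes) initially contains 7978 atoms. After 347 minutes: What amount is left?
N = N₀(1/2)^(t/t½) = 892.4 atoms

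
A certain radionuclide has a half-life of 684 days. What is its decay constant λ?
λ = ln(2)/t½ = 0.001013 day⁻¹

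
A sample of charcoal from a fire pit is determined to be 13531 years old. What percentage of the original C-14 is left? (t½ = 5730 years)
N/N₀ = (1/2)^(t/t½) = 0.1946 = 19.5%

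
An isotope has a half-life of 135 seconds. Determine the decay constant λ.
λ = ln(2)/t½ = 0.005134 second⁻¹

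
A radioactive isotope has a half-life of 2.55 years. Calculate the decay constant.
λ = ln(2)/t½ = 0.2718 year⁻¹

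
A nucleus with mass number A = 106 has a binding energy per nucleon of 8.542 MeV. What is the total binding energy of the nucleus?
B.E. = 8.542 × 106 = 905.5 MeV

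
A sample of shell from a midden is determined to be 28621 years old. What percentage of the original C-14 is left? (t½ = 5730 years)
N/N₀ = (1/2)^(t/t½) = 0.03136 = 3.14%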